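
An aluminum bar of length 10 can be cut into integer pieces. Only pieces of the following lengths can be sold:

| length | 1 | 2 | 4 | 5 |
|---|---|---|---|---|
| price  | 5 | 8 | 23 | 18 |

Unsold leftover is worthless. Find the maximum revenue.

Consider every possible first cut. f[k] is the best of p[i]+f[k−i] over all sellable i≤k.
f[1] = 5
f[2] = max(5+5, 8+0) = 10
f[3] = max(5+10, 8+5) = 15
f[4] = max(5+15, 8+10, 23+0) = 23
f[5] = max(5+23, 8+15, 23+5, 18+0) = 28
f[6] = max(5+28, 8+23, 23+10, 18+5) = 33
f[7] = max(5+33, 8+28, 23+15, 18+10) = 38
f[8] = max(5+38, 8+33, 23+23, 18+15) = 46
f[9] = max(5+46, 8+38, 23+28, 18+23) = 51
f[10] = max(5+51, 8+46, 23+33, 18+28) = 56
One optimal cutting: 4 + 4 + 1 + 1 → $56.

56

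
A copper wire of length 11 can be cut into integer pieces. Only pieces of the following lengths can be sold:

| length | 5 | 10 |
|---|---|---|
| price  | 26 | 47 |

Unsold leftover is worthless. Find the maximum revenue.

Build best[k] bottom-up: best[k] = max over allowed piece i of (p[i] + best[k−i]).
best[1] = 0
best[2] = 0
best[3] = 0
best[4] = 0
best[5] = 26
best[6] = 26
best[7] = 26
best[8] = 26
best[9] = 26
best[10] = max(26+26, 47+0) = 52
best[11] = max(26+26, 47+0) = 52
One optimal cutting: pieces 5 + 5 with 1 meter of scrap → €52.

52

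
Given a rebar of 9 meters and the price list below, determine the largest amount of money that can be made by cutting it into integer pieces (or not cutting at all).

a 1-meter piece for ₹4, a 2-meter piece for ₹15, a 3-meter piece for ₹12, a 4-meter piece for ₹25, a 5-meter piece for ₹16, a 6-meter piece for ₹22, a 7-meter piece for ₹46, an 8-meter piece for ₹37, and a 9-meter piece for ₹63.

Build R[k] bottom-up: R[k] = max over allowed piece i of (p[i] + R[k−i]).
R[1] = 4
R[2] = 15
R[3] = 19  (first piece 1, then R[2]=15)
R[4] = 30  (first piece 2, then R[2]=15)
R[5] = 34  (first piece 1, then R[4]=30)
R[6] = 45  (first piece 2, then R[4]=30)
R[7] = 49  (first piece 1, then R[6]=45)
R[8] = 60  (first piece 2, then R[6]=45)
R[9] = 64  (first piece 1, then R[8]=60)
One optimal cutting: 2 + 2 + 2 + 2 + 1 → ₹15 + ₹15 + ₹15 + ₹15 + ₹4 = ₹64.

64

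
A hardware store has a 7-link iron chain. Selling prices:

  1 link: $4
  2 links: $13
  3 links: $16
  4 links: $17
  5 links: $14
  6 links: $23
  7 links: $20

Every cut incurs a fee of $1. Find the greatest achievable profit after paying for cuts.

40

Let v[k] be the best obtainable value from length k. For each k, try every first piece i and keep the best of price[i] + v[k−i] minus the 1 cut fee when i<k.
v[1] = 4
v[2] = max(4+4-1, 13+0) = 13
v[3] = max(4+13-1, 13+4-1, 16+0) = 16
v[4] = max(4+16-1, 13+13-1, 16+4-1, 17+0) = 25
v[5] = max(4+25-1, 13+16-1, 16+13-1, 17+4-1, 14+0) = 28
v[6] = max(4+28-1, 13+25-1, 16+16-1, 17+13-1, 14+4-1, 23+0) = 37
v[7] = max(4+37-1, 13+28-1, 16+25-1, …, 23+4-1, 20+0) = 40
One optimal plan: pieces 2 + 2 + 2 + 1 (3 cuts) → $43 − $3 = $40.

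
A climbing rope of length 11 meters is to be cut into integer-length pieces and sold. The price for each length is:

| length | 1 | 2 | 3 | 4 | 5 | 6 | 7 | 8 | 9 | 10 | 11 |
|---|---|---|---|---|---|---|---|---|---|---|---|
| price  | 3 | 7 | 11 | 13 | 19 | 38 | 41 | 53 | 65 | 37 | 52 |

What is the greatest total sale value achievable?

Consider every possible first cut. best[k] is the best of p[i]+best[k−i] over all sellable i≤k.
best[1] = 3
best[2] = max(3+3, 7+0) = 7
best[3] = max(3+7, 7+3, 11+0) = 11
best[4] = max(3+11, 7+7, 11+3, 13+0) = 14
best[5] = max(3+14, 7+11, 11+7, 13+3, 19+0) = 19
best[6] = max(3+19, 7+14, 11+11, 13+7, 19+3, 38+0) = 38
best[7] = max(3+38, 7+19, 11+14, …, 38+3, 41+0) = 41
best[8] = max(3+41, 7+38, 11+19, …, 41+3, 53+0) = 53
best[9] = max(3+53, 7+41, 11+38, …, 53+3, 65+0) = 65
best[10] = max(3+65, 7+53, 11+41, …, 65+3, 37+0) = 68
best[11] = max(3+68, 7+65, 11+53, …, 37+3, 52+0) = 72
One optimal cutting: 9 + 2 → €65 + €7 = €72.

72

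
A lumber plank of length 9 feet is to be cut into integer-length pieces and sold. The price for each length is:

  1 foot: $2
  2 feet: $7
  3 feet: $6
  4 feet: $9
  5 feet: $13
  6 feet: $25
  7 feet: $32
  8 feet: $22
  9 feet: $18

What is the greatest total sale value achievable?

39

Consider every possible first cut. best[k] is the best of p[i]+best[k−i] over all sellable i≤k.
best[1] = 2
best[2] = max(2+2, 7+0) = 7
best[3] = max(2+7, 7+2, 6+0) = 9
best[4] = max(2+9, 7+7, 6+2, 9+0) = 14
best[5] = max(2+14, 7+9, 6+7, 9+2, 13+0) = 16
best[6] = max(2+16, 7+14, 6+9, 9+7, 13+2, 25+0) = 25
best[7] = max(2+25, 7+16, 6+14, …, 25+2, 32+0) = 32
best[8] = max(2+32, 7+25, 6+16, …, 32+2, 22+0) = 34
best[9] = max(2+34, 7+32, 6+25, …, 22+2, 18+0) = 39
One optimal cutting: 7 + 2 → $32 + $7 = $39.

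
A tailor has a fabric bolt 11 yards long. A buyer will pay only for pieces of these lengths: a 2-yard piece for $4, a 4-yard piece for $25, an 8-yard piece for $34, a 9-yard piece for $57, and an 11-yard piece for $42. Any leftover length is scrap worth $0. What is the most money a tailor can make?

Let r[k] be the best obtainable value from length k. For each k, try every first piece i and keep the best of price[i] + r[k−i].
r[1] = 0
r[2] = 4
r[3] = 4
r[4] = 25
r[5] = 25
r[6] = 29  (first piece 2, then r[4]=25)
r[7] = 29
r[8] = 50  (first piece 4, then r[4]=25)
r[9] = 57
r[10] = 57
r[11] = 61  (first piece 2, then r[9]=57)
One optimal cutting: 9 + 2 → $61.

61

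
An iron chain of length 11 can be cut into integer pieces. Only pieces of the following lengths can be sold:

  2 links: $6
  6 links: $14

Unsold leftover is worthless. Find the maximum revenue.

30

Build f[k] bottom-up: f[k] = max over allowed piece i of (p[i] + f[k−i]).
f[1] = 0
f[2] = 6
f[3] = 6
f[4] = 12  (first piece 2, then f[2]=6)
f[5] = 12
f[6] = 18  (first piece 2, then f[4]=12)
f[7] = 18
f[8] = 24  (first piece 2, then f[6]=18)
f[9] = 24
f[10] = 30  (first piece 2, then f[8]=24)
f[11] = 30
One optimal cutting: pieces 2 + 2 + 2 + 2 + 2 with 1 link of scrap → $30.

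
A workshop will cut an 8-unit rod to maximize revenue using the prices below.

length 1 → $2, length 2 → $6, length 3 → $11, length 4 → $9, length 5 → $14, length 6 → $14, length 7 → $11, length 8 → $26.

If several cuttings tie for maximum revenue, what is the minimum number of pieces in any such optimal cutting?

3

Let r[k] be the best obtainable value from length k. For each k, try every first piece i and keep the best of price[i] + r[k−i].
r[1] = 2
r[2] = max(2+2, 6+0) = 6
r[3] = max(2+6, 6+2, 11+0) = 11
r[4] = max(2+11, 6+6, 11+2, 9+0) = 13
r[5] = max(2+13, 6+11, 11+6, 9+2, 14+0) = 17
r[6] = max(2+17, 6+13, 11+11, 9+6, 14+2, 14+0) = 22
r[7] = max(2+22, 6+17, 11+13, …, 14+2, 11+0) = 24
r[8] = max(2+24, 6+22, 11+17, …, 11+2, 26+0) = 28
Maximum revenue is $28.
Now minimize piece count subject to staying optimal: for each k, pieces[k] = 1 + min over i with p[i]+r[k−i]=r[k] of pieces[k−i].
pieces[5] = 2
pieces[6] = 2
pieces[7] = 3
pieces[8] = 3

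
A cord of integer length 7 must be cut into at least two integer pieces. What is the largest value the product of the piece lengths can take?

12

Fill f[k] for k=2..7: at each k try every first piece i and multiply by the better of (k−i) uncut or f[k−i].
Small cases: f[2]=1.
f[3] = max(1·2, 2·1) = 2
f[4] = max(1·3, 2·2, 3·1) = 4
f[5] = max(1·4, 2·3, 3·2, 4·1) = 6
f[6] = max(1·6, 2·4, 3·3, 4·2, 5·1) = 9
f[7] = max(1·9, 2·6, 3·4, 4·3, 5·2, 6·1) = 12
One optimal split: 3 + 2 + 2; product 3·2·2 = 12.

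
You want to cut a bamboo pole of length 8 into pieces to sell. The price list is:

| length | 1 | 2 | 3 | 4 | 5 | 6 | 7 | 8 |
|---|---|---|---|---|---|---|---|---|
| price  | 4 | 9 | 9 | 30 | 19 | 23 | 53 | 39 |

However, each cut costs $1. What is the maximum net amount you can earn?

59

Consider every possible first cut. net[k] is the best of p[i]+net[k−i] over all sellable i≤k, charging 1 whenever i<k.
net[1] = 4
net[2] = max(4+4-1, 9+0) = 9
net[3] = max(4+9-1, 9+4-1, 9+0) = 12
net[4] = max(4+12-1, 9+9-1, 9+4-1, 30+0) = 30
net[5] = max(4+30-1, 9+12-1, 9+9-1, 30+4-1, 19+0) = 33
net[6] = max(4+33-1, 9+30-1, 9+12-1, 30+9-1, 19+4-1, 23+0) = 38
net[7] = max(4+38-1, 9+33-1, 9+30-1, …, 23+4-1, 53+0) = 53
net[8] = max(4+53-1, 9+38-1, 9+33-1, …, 53+4-1, 39+0) = 59
One optimal plan: pieces 4 + 4 (1 cut) → $60 − $1 = $59.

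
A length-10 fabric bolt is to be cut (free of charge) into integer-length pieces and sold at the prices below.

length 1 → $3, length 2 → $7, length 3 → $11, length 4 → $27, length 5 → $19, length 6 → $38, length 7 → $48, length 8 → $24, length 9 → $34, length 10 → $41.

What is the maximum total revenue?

Consider every possible first cut. best[k] is the best of p[i]+best[k−i] over all sellable i≤k.
best[1] = 3
best[2] = 7
best[3] = 11
best[4] = 27
best[5] = 30  (first piece 1, then best[4]=27)
best[6] = 38
best[7] = 48
best[8] = 54  (first piece 4, then best[4]=27)
best[9] = 57  (first piece 1, then best[8]=54)
best[10] = 65  (first piece 4, then best[6]=38)
One optimal cutting: 6 + 4 → $38 + $27 = $65.

65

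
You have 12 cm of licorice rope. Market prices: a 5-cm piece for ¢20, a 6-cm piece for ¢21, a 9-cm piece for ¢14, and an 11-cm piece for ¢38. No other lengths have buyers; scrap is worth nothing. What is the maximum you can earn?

42

Consider every possible first cut. f[k] is the best of p[i]+f[k−i] over all sellable i≤k.
f[1] = 0
f[2] = 0
f[3] = 0
f[4] = 0
f[5] = 20
f[6] = max(20+0, 21+0) = 21
f[7] = max(20+0, 21+0) = 21
f[8] = max(20+0, 21+0) = 21
f[9] = max(20+0, 21+0, 14+0) = 21
f[10] = max(20+20, 21+0, 14+0) = 40
f[11] = max(20+21, 21+20, 14+0, 38+0) = 41
f[12] = max(20+21, 21+21, 14+0, 38+0) = 42
One optimal cutting: 6 + 6 → ¢42.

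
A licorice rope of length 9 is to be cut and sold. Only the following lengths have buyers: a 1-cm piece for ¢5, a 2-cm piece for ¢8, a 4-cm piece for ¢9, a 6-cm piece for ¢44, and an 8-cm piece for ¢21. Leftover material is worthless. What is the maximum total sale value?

59

Let f[k] be the best obtainable value from length k. For each k, try every first piece i and keep the best of price[i] + f[k−i].
f[1] = 5
f[2] = 10  (first piece 1, then f[1]=5)
f[3] = 15  (first piece 1, then f[2]=10)
f[4] = 20  (first piece 1, then f[3]=15)
f[5] = 25  (first piece 1, then f[4]=20)
f[6] = 44
f[7] = 49  (first piece 1, then f[6]=44)
f[8] = 54  (first piece 1, then f[7]=49)
f[9] = 59  (first piece 1, then f[8]=54)
One optimal cutting: 6 + 1 + 1 + 1 → ¢59.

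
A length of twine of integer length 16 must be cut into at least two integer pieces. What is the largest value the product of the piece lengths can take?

324

Let prod[k] be the best product for length k (with at least one cut). For each first piece i, the rest contributes max(k−i, prod[k−i]).
prod[2] = 1*max(1,0) = 1*1 = 1
prod[3] = 1*max(2,1) = 1*2 = 2
prod[4] = 2*max(2,1) = 2*2 = 4
prod[5] = 2*max(3,2) = 2*3 = 6
prod[6] = 3*max(3,2) = 3*3 = 9
prod[7] = 2*max(5,6) = 2*6 = 12
prod[8] = 2*max(6,9) = 2*9 = 18
prod[9] = 3*max(6,9) = 3*9 = 27
prod[10] = 2*max(8,18) = 2*18 = 36
prod[11] = 2*max(9,27) = 2*27 = 54
prod[12] = 3*max(9,27) = 3*27 = 81
prod[13] = 2*max(11,54) = 2*54 = 108
prod[14] = 2*max(12,81) = 2*81 = 162
prod[15] = 3*max(12,81) = 3*81 = 243
prod[16] = 2*max(14,162) = 2*162 = 324
One optimal split: 3 + 3 + 3 + 3 + 2 + 2; product 3*3*3*3*2*2 = 324.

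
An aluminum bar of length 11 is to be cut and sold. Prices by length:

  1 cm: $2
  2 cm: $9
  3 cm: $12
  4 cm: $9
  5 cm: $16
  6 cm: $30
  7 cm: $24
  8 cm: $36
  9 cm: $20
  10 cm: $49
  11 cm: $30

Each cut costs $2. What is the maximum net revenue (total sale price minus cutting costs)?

Let r[k] be the best obtainable value from length k. For each k, try every first piece i and keep the best of price[i] + r[k−i] minus the 2 cut fee when i<k.
r[1] = 2
r[2] = max(2+2-2, 9+0) = 9
r[3] = max(2+9-2, 9+2-2, 12+0) = 12
r[4] = max(2+12-2, 9+9-2, 12+2-2, 9+0) = 16
r[5] = max(2+16-2, 9+12-2, 12+9-2, 9+2-2, 16+0) = 19
r[6] = max(2+19-2, 9+16-2, 12+12-2, 9+9-2, 16+2-2, 30+0) = 30
r[7] = max(2+30-2, 9+19-2, 12+16-2, …, 30+2-2, 24+0) = 30
r[8] = max(2+30-2, 9+30-2, 12+19-2, …, 24+2-2, 36+0) = 37
r[9] = max(2+37-2, 9+30-2, 12+30-2, …, 36+2-2, 20+0) = 40
r[10] = max(2+40-2, 9+37-2, 12+30-2, …, 20+2-2, 49+0) = 49
r[11] = max(2+49-2, 9+40-2, 12+37-2, …, 49+2-2, 30+0) = 49
One optimal plan: pieces 10 + 1 (1 cut) → $51 − $2 = $49.

49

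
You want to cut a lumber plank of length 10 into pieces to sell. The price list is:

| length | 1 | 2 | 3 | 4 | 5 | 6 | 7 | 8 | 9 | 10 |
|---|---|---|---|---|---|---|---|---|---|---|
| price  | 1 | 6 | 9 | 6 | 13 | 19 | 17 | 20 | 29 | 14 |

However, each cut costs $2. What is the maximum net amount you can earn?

Consider every possible first cut. v[k] is the best of p[i]+v[k−i] over all sellable i≤k, charging 2 whenever i<k.
v[1] = 1
v[2] = 6
v[3] = 9
v[4] = 10  (first piece 2, then v[2]=6)
v[5] = 13  (first piece 2, then v[3]=9)
v[6] = 19
v[7] = 18  (first piece 1, then v[6]=19)
v[8] = 23  (first piece 2, then v[6]=19)
v[9] = 29
v[10] = 28  (first piece 1, then v[9]=29)
One optimal plan: pieces 9 + 1 (1 cut) → $30 − $2 = $28.

28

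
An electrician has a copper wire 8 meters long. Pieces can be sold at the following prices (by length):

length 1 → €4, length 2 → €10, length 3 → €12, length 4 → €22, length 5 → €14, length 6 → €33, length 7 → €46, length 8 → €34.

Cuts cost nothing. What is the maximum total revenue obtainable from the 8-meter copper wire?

50

Consider every possible first cut. r[k] is the best of p[i]+r[k−i] over all sellable i≤k.
r[1] = 4
r[2] = 10
r[3] = 14  (first piece 1, then r[2]=10)
r[4] = 22
r[5] = 26  (first piece 1, then r[4]=22)
r[6] = 33
r[7] = 46
r[8] = 50  (first piece 1, then r[7]=46)
One optimal cutting: 7 + 1 → €46 + €4 = €50.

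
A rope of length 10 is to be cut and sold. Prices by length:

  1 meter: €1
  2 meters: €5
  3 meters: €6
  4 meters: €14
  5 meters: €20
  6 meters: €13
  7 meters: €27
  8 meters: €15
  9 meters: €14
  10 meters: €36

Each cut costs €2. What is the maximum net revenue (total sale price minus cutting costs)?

38

Build net[k] bottom-up: net[k] = max over allowed piece i of (p[i] + net[k−i]) − 2 per cut.
net[1] = 1
net[2] = max(1+1-2, 5+0) = 5
net[3] = max(1+5-2, 5+1-2, 6+0) = 6
net[4] = max(1+6-2, 5+5-2, 6+1-2, 14+0) = 14
net[5] = max(1+14-2, 5+6-2, 6+5-2, 14+1-2, 20+0) = 20
net[6] = max(1+20-2, 5+14-2, 6+6-2, 14+5-2, 20+1-2, 13+0) = 19
net[7] = max(1+19-2, 5+20-2, 6+14-2, …, 13+1-2, 27+0) = 27
net[8] = max(1+27-2, 5+19-2, 6+20-2, …, 27+1-2, 15+0) = 26
net[9] = max(1+26-2, 5+27-2, 6+19-2, …, 15+1-2, 14+0) = 32
net[10] = max(1+32-2, 5+26-2, 6+27-2, …, 14+1-2, 36+0) = 38
One optimal plan: pieces 5 + 5 (1 cut) → €40 − €2 = €38.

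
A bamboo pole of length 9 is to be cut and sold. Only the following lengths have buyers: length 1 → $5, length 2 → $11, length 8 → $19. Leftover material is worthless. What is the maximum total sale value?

Let r[k] be the best obtainable value from length k. For each k, try every first piece i and keep the best of price[i] + r[k−i].
r[1] = 5
r[2] = 11
r[3] = 16  (first piece 1, then r[2]=11)
r[4] = 22  (first piece 2, then r[2]=11)
r[5] = 27  (first piece 1, then r[4]=22)
r[6] = 33  (first piece 2, then r[4]=22)
r[7] = 38  (first piece 1, then r[6]=33)
r[8] = 44  (first piece 2, then r[6]=33)
r[9] = 49  (first piece 1, then r[8]=44)
One optimal cutting: 2 + 2 + 2 + 2 + 1 → $49.

49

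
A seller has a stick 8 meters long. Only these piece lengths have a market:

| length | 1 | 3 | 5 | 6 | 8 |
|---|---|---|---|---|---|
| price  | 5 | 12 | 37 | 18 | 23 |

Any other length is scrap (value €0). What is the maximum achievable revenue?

Build f[k] bottom-up: f[k] = max over allowed piece i of (p[i] + f[k−i]).
f[1] = 5
f[2] = 10  (first piece 1, then f[1]=5)
f[3] = max(5+10, 12+0) = 15
f[4] = max(5+15, 12+5) = 20
f[5] = max(5+20, 12+10, 37+0) = 37
f[6] = max(5+37, 12+15, 37+5, 18+0) = 42
f[7] = max(5+42, 12+20, 37+10, 18+5) = 47
f[8] = max(5+47, 12+37, 37+15, 18+10, 23+0) = 52
One optimal cutting: 5 + 1 + 1 + 1 → €52.

52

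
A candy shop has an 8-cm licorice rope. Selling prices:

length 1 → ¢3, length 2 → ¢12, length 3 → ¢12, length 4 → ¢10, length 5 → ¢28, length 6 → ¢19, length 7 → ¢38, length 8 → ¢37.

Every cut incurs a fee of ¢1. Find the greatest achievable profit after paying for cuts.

45

Build v[k] bottom-up: v[k] = max over allowed piece i of (p[i] + v[k−i]) − 1 per cut.
v[1] = 3
v[2] = 12
v[3] = 14  (first piece 1, then v[2]=12)
v[4] = 23  (first piece 2, then v[2]=12)
v[5] = 28
v[6] = 34  (first piece 2, then v[4]=23)
v[7] = 39  (first piece 2, then v[5]=28)
v[8] = 45  (first piece 2, then v[6]=34)
One optimal plan: pieces 2 + 2 + 2 + 2 (3 cuts) → ¢48 − ¢3 = ¢45.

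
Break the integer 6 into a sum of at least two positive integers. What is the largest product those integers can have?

9

Fill m[k] for k=2..6: at each k try every first piece i and multiply by the better of (k−i) uncut or m[k−i].
m[2] = 1*max(1,0) = 1*1 = 1
m[3] = 1*max(2,1) = 1*2 = 2
m[4] = 2*max(2,1) = 2*2 = 4
m[5] = 2*max(3,2) = 2*3 = 6
m[6] = 3*max(3,2) = 3*3 = 9
One optimal split: 3 + 3; product 3*3 = 9.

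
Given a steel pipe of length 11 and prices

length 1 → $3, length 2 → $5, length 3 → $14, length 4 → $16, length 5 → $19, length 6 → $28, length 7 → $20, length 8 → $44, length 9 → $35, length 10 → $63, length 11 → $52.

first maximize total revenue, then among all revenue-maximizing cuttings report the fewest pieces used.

Build r[k] bottom-up: r[k] = max over allowed piece i of (p[i] + r[k−i]).
r[1] = 3
r[2] = 6  (first piece 1, then r[1]=3)
r[3] = 14
r[4] = 17  (first piece 1, then r[3]=14)
r[5] = 20  (first piece 1, then r[4]=17)
r[6] = 28  (first piece 3, then r[3]=14)
r[7] = 31  (first piece 1, then r[6]=28)
r[8] = 44
r[9] = 47  (first piece 1, then r[8]=44)
r[10] = 63
r[11] = 66  (first piece 1, then r[10]=63)
Maximum revenue is $66.
Now minimize piece count subject to staying optimal: for each k, pieces[k] = 1 + min over i with p[i]+r[k−i]=r[k] of pieces[k−i].
pieces[8] = 1
pieces[9] = 2
pieces[10] = 1
pieces[11] = 2

2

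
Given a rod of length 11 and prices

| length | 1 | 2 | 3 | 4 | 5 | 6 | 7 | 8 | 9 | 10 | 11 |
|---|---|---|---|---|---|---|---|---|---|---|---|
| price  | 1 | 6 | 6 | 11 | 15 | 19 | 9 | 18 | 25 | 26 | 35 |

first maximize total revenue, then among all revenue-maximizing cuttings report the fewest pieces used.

1

Consider every possible first cut. r[k] is the best of p[i]+r[k−i] over all sellable i≤k.
r[1] = 1
r[2] = max(1+1, 6+0) = 6
r[3] = max(1+6, 6+1, 6+0) = 7
r[4] = max(1+7, 6+6, 6+1, 11+0) = 12
r[5] = max(1+12, 6+7, 6+6, 11+1, 15+0) = 15
r[6] = max(1+15, 6+12, 6+7, 11+6, 15+1, 19+0) = 19
r[7] = max(1+19, 6+15, 6+12, …, 19+1, 9+0) = 21
r[8] = max(1+21, 6+19, 6+15, …, 9+1, 18+0) = 25
r[9] = max(1+25, 6+21, 6+19, …, 18+1, 25+0) = 27
r[10] = max(1+27, 6+25, 6+21, …, 25+1, 26+0) = 31
r[11] = max(1+31, 6+27, 6+25, …, 26+1, 35+0) = 35
Maximum revenue is $35.
Now minimize piece count subject to staying optimal: for each k, pieces[k] = 1 + min over i with p[i]+r[k−i]=r[k] of pieces[k−i].
pieces[8] = 2
pieces[9] = 3
pieces[10] = 3
pieces[11] = 1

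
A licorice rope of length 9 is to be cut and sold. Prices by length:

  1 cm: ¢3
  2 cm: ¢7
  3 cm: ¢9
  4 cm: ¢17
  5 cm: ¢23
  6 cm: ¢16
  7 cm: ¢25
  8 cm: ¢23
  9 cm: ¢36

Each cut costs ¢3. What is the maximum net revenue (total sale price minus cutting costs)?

37

Consider every possible first cut. v[k] is the best of p[i]+v[k−i] over all sellable i≤k, charging 3 whenever i<k.
v[1] = 3
v[2] = max(3+3-3, 7+0) = 7
v[3] = max(3+7-3, 7+3-3, 9+0) = 9
v[4] = max(3+9-3, 7+7-3, 9+3-3, 17+0) = 17
v[5] = max(3+17-3, 7+9-3, 9+7-3, 17+3-3, 23+0) = 23
v[6] = max(3+23-3, 7+17-3, 9+9-3, 17+7-3, 23+3-3, 16+0) = 23
v[7] = max(3+23-3, 7+23-3, 9+17-3, …, 16+3-3, 25+0) = 27
v[8] = max(3+27-3, 7+23-3, 9+23-3, …, 25+3-3, 23+0) = 31
v[9] = max(3+31-3, 7+27-3, 9+23-3, …, 23+3-3, 36+0) = 37
One optimal plan: pieces 5 + 4 (1 cut) → ¢40 − ¢3 = ¢37.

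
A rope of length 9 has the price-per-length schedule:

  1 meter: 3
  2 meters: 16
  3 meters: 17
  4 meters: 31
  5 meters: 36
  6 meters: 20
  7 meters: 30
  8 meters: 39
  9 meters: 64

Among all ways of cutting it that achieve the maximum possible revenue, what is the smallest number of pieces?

Consider every possible first cut. r[k] is the best of p[i]+r[k−i] over all sellable i≤k.
r[1] = 3
r[2] = max(3+3, 16+0) = 16
r[3] = max(3+16, 16+3, 17+0) = 19
r[4] = max(3+19, 16+16, 17+3, 31+0) = 32
r[5] = max(3+32, 16+19, 17+16, 31+3, 36+0) = 36
r[6] = max(3+36, 16+32, 17+19, 31+16, 36+3, 20+0) = 48
r[7] = max(3+48, 16+36, 17+32, …, 20+3, 30+0) = 52
r[8] = max(3+52, 16+48, 17+36, …, 30+3, 39+0) = 64
r[9] = max(3+64, 16+52, 17+48, …, 39+3, 64+0) = 68
Maximum revenue is 68.
Now minimize piece count subject to staying optimal: for each k, pieces[k] = 1 + min over i with p[i]+r[k−i]=r[k] of pieces[k−i].
pieces[6] = 3
pieces[7] = 2
pieces[8] = 4
pieces[9] = 3

3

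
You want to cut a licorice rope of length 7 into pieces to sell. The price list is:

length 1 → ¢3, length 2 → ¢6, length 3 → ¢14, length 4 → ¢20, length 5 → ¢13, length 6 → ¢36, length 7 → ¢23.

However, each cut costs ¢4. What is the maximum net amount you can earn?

35

Consider every possible first cut. net[k] is the best of p[i]+net[k−i] over all sellable i≤k, charging 4 whenever i<k.
net[1] = 3
net[2] = 6
net[3] = 14
net[4] = 20
net[5] = 19  (first piece 1, then net[4]=20)
net[6] = 36
net[7] = 35  (first piece 1, then net[6]=36)
One optimal plan: pieces 6 + 1 (1 cut) → ¢39 − ¢4 = ¢35.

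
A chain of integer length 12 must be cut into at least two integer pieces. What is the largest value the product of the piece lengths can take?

81

Let f[k] be the best product for length k (with at least one cut). For each first piece i, the rest contributes max(k−i, f[k−i]).
Small cases: f[2]=1, f[3]=2, f[4]=4, f[5]=6.
f[6] = 3×max(3,2) = 3×3 = 9
f[7] = 2×max(5,6) = 2×6 = 12
f[8] = 2×max(6,9) = 2×9 = 18
f[9] = 3×max(6,9) = 3×9 = 27
f[10] = 2×max(8,18) = 2×18 = 36
f[11] = 2×max(9,27) = 2×27 = 54
f[12] = 3×max(9,27) = 3×27 = 81
One optimal split: 3 + 3 + 3 + 3; product 3×3×3×3 = 81.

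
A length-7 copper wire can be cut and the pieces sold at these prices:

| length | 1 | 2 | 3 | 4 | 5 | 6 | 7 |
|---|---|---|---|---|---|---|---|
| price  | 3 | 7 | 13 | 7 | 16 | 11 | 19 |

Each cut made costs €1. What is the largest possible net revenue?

Consider every possible first cut. v[k] is the best of p[i]+v[k−i] over all sellable i≤k, charging 1 whenever i<k.
v[1] = 3
v[2] = max(3+3-1, 7+0) = 7
v[3] = max(3+7-1, 7+3-1, 13+0) = 13
v[4] = max(3+13-1, 7+7-1, 13+3-1, 7+0) = 15
v[5] = max(3+15-1, 7+13-1, 13+7-1, 7+3-1, 16+0) = 19
v[6] = max(3+19-1, 7+15-1, 13+13-1, 7+7-1, 16+3-1, 11+0) = 25
v[7] = max(3+25-1, 7+19-1, 13+15-1, …, 11+3-1, 19+0) = 27
One optimal plan: pieces 3 + 3 + 1 (2 cuts) → €29 − €2 = €27.

27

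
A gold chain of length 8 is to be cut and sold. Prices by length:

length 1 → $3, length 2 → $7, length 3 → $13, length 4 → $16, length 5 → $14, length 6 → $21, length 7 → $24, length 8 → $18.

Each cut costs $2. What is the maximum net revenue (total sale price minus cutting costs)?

30

Let net[k] be the best obtainable value from length k. For each k, try every first piece i and keep the best of price[i] + net[k−i] minus the 2 cut fee when i<k.
net[1] = 3
net[2] = max(3+3-2, 7+0) = 7
net[3] = max(3+7-2, 7+3-2, 13+0) = 13
net[4] = max(3+13-2, 7+7-2, 13+3-2, 16+0) = 16
net[5] = max(3+16-2, 7+13-2, 13+7-2, 16+3-2, 14+0) = 18
net[6] = max(3+18-2, 7+16-2, 13+13-2, 16+7-2, 14+3-2, 21+0) = 24
net[7] = max(3+24-2, 7+18-2, 13+16-2, …, 21+3-2, 24+0) = 27
net[8] = max(3+27-2, 7+24-2, 13+18-2, …, 24+3-2, 18+0) = 30
One optimal plan: pieces 4 + 4 (1 cut) → $32 − $2 = $30.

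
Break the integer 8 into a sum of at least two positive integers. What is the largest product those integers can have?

18

Define P[k] = max over 1≤i<k of i · max(k−i, P[k−i]); the inner max lets the remainder stay uncut if that's better.
Small cases: P[2]=1, P[3]=2.
P[4] = max(1*3, 2*2, 3*1) = 4
P[5] = max(1*4, 2*3, 3*2, 4*1) = 6
P[6] = max(1*6, 2*4, 3*3, 4*2, 5*1) = 9
P[7] = max(1*9, 2*6, 3*4, 4*3, 5*2, 6*1) = 12
P[8] = max(1*12, 2*9, 3*6, …, 6*2, 7*1) = 18
One optimal split: 3 + 3 + 2; product 3*3*2 = 18.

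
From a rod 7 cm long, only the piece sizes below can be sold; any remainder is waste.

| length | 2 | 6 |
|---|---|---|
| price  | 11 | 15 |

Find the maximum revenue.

33

Let r[k] be the best obtainable value from length k. For each k, try every first piece i and keep the best of price[i] + r[k−i].
r[1] = 0
r[2] = 11
r[3] = 11
r[4] = 22  (first piece 2, then r[2]=11)
r[5] = 22
r[6] = max(11+22, 15+0) = 33
r[7] = max(11+22, 15+0) = 33
One optimal cutting: pieces 2 + 2 + 2 with 1 cm of scrap → 33.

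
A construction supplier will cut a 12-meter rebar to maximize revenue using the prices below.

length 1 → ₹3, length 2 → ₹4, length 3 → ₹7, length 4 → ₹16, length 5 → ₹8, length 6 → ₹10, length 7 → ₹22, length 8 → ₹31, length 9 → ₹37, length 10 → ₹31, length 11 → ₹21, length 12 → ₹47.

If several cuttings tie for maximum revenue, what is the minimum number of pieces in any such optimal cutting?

3

Consider every possible first cut. r[k] is the best of p[i]+r[k−i] over all sellable i≤k.
r[1] = 3
r[2] = max(3+3, 4+0) = 6
r[3] = max(3+6, 4+3, 7+0) = 9
r[4] = max(3+9, 4+6, 7+3, 16+0) = 16
r[5] = max(3+16, 4+9, 7+6, 16+3, 8+0) = 19
r[6] = max(3+19, 4+16, 7+9, 16+6, 8+3, 10+0) = 22
r[7] = max(3+22, 4+19, 7+16, …, 10+3, 22+0) = 25
r[8] = max(3+25, 4+22, 7+19, …, 22+3, 31+0) = 32
r[9] = max(3+32, 4+25, 7+22, …, 31+3, 37+0) = 37
r[10] = max(3+37, 4+32, 7+25, …, 37+3, 31+0) = 40
r[11] = max(3+40, 4+37, 7+32, …, 31+3, 21+0) = 43
r[12] = max(3+43, 4+40, 7+37, …, 21+3, 47+0) = 48
Maximum revenue is ₹48.
Now minimize piece count subject to staying optimal: for each k, pieces[k] = 1 + min over i with p[i]+r[k−i]=r[k] of pieces[k−i].
pieces[9] = 1
pieces[10] = 2
pieces[11] = 3
pieces[12] = 3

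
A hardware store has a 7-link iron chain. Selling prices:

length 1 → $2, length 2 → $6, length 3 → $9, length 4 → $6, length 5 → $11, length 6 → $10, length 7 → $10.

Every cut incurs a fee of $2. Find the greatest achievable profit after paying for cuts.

17

Build net[k] bottom-up: net[k] = max over allowed piece i of (p[i] + net[k−i]) − 2 per cut.
net[1] = 2
net[2] = 6
net[3] = 9
net[4] = 10  (first piece 2, then net[2]=6)
net[5] = 13  (first piece 2, then net[3]=9)
net[6] = 16  (first piece 3, then net[3]=9)
net[7] = 17  (first piece 2, then net[5]=13)
One optimal plan: pieces 3 + 2 + 2 (2 cuts) → $21 − $4 = $17.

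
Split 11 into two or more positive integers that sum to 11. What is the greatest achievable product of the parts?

54

Let f[k] be the best product for length k (with at least one cut). For each first piece i, the rest contributes max(k−i, f[k−i]).
f[2] = 1×max(1,0) = 1×1 = 1
f[3] = 1×max(2,1) = 1×2 = 2
f[4] = 2×max(2,1) = 2×2 = 4
f[5] = 2×max(3,2) = 2×3 = 6
f[6] = 3×max(3,2) = 3×3 = 9
f[7] = 2×max(5,6) = 2×6 = 12
f[8] = 2×max(6,9) = 2×9 = 18
f[9] = 3×max(6,9) = 3×9 = 27
f[10] = 2×max(8,18) = 2×18 = 36
f[11] = 2×max(9,27) = 2×27 = 54
One optimal split: 3 + 3 + 3 + 2; product 3×3×3×2 = 54.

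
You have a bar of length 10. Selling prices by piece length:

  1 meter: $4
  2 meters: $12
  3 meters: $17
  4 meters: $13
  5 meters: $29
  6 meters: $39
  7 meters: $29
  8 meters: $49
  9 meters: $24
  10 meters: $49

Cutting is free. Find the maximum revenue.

63

Build v[k] bottom-up: v[k] = max over allowed piece i of (p[i] + v[k−i]).
v[1] = 4
v[2] = max(4+4, 12+0) = 12
v[3] = max(4+12, 12+4, 17+0) = 17
v[4] = max(4+17, 12+12, 17+4, 13+0) = 24
v[5] = max(4+24, 12+17, 17+12, 13+4, 29+0) = 29
v[6] = max(4+29, 12+24, 17+17, 13+12, 29+4, 39+0) = 39
v[7] = max(4+39, 12+29, 17+24, …, 39+4, 29+0) = 43
v[8] = max(4+43, 12+39, 17+29, …, 29+4, 49+0) = 51
v[9] = max(4+51, 12+43, 17+39, …, 49+4, 24+0) = 56
v[10] = max(4+56, 12+51, 17+43, …, 24+4, 49+0) = 63
One optimal cutting: 6 + 2 + 2 → $39 + $12 + $12 = $63.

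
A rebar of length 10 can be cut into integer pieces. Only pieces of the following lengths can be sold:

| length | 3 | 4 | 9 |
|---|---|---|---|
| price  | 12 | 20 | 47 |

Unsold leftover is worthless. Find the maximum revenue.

47

Let f[k] be the best obtainable value from length k. For each k, try every first piece i and keep the best of price[i] + f[k−i].
f[1] = 0
f[2] = 0
f[3] = 12
f[4] = max(12+0, 20+0) = 20
f[5] = max(12+0, 20+0) = 20
f[6] = max(12+12, 20+0) = 24
f[7] = max(12+20, 20+12) = 32
f[8] = max(12+20, 20+20) = 40
f[9] = max(12+24, 20+20, 47+0) = 47
f[10] = max(12+32, 20+24, 47+0) = 47
One optimal cutting: pieces 9 with 1 meter of scrap → ₹47.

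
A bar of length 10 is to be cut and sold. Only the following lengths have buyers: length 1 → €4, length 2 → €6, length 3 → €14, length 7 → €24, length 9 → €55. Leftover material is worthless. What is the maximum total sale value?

Let r[k] be the best obtainable value from length k. For each k, try every first piece i and keep the best of price[i] + r[k−i].
r[1] = 4
r[2] = 8  (first piece 1, then r[1]=4)
r[3] = 14
r[4] = 18  (first piece 1, then r[3]=14)
r[5] = 22  (first piece 1, then r[4]=18)
r[6] = 28  (first piece 3, then r[3]=14)
r[7] = 32  (first piece 1, then r[6]=28)
r[8] = 36  (first piece 1, then r[7]=32)
r[9] = 55
r[10] = 59  (first piece 1, then r[9]=55)
One optimal cutting: 9 + 1 → €59.

59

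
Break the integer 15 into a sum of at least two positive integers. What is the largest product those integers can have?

Define f[k] = max over 1≤i<k of i · max(k−i, f[k−i]); the inner max lets the remainder stay uncut if that's better.
f[2] = 1×max(1,0) = 1×1 = 1
f[3] = max(1×2, 2×1) = 2
f[4] = max(1×3, 2×2, 3×1) = 4
f[5] = max(1×4, 2×3, 3×2, 4×1) = 6
f[6] = max(1×6, 2×4, 3×3, 4×2, 5×1) = 9
f[7] = max(1×9, 2×6, 3×4, 4×3, 5×2, 6×1) = 12
f[8] = max(1×12, 2×9, 3×6, …, 6×2, 7×1) = 18
f[9] = max(1×18, 2×12, 3×9, …, 7×2, 8×1) = 27
f[10] = max(1×27, 2×18, 3×12, …, 8×2, 9×1) = 36
f[11] = max(1×36, 2×27, 3×18, …, 9×2, 10×1) = 54
f[12] = max(1×54, 2×36, 3×27, …, 10×2, 11×1) = 81
f[13] = max(1×81, 2×54, 3×36, …, 11×2, 12×1) = 108
f[14] = max(1×108, 2×81, 3×54, …, 12×2, 13×1) = 162
f[15] = max(1×162, 2×108, 3×81, …, 13×2, 14×1) = 243
One optimal split: 3 + 3 + 3 + 3 + 3; product 3×3×3×3×3 = 243.

243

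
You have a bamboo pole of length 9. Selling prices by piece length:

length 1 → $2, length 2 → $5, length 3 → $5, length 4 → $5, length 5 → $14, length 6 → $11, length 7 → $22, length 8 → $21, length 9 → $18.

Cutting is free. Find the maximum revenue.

Consider every possible first cut. best[k] is the best of p[i]+best[k−i] over all sellable i≤k.
best[1] = 2
best[2] = max(2+2, 5+0) = 5
best[3] = max(2+5, 5+2, 5+0) = 7
best[4] = max(2+7, 5+5, 5+2, 5+0) = 10
best[5] = max(2+10, 5+7, 5+5, 5+2, 14+0) = 14
best[6] = max(2+14, 5+10, 5+7, 5+5, 14+2, 11+0) = 16
best[7] = max(2+16, 5+14, 5+10, …, 11+2, 22+0) = 22
best[8] = max(2+22, 5+16, 5+14, …, 22+2, 21+0) = 24
best[9] = max(2+24, 5+22, 5+16, …, 21+2, 18+0) = 27
One optimal cutting: 7 + 2 → $22 + $5 = $27.

27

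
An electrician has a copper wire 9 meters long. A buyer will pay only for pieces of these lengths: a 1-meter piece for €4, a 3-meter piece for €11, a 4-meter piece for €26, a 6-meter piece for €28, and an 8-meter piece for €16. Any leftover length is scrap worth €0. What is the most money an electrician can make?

Consider every possible first cut. r[k] is the best of p[i]+r[k−i] over all sellable i≤k.
r[1] = 4
r[2] = 8  (first piece 1, then r[1]=4)
r[3] = 12  (first piece 1, then r[2]=8)
r[4] = 26
r[5] = 30  (first piece 1, then r[4]=26)
r[6] = 34  (first piece 1, then r[5]=30)
r[7] = 38  (first piece 1, then r[6]=34)
r[8] = 52  (first piece 4, then r[4]=26)
r[9] = 56  (first piece 1, then r[8]=52)
One optimal cutting: 4 + 4 + 1 → €56.

56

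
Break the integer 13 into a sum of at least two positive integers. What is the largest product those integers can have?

108

Fill f[k] for k=2..13: at each k try every first piece i and multiply by the better of (k−i) uncut or f[k−i].
f[2] = 1·max(1,0) = 1·1 = 1
f[3] = 1·max(2,1) = 1·2 = 2
f[4] = 2·max(2,1) = 2·2 = 4
f[5] = 2·max(3,2) = 2·3 = 6
f[6] = 3·max(3,2) = 3·3 = 9
f[7] = 2·max(5,6) = 2·6 = 12
f[8] = 2·max(6,9) = 2·9 = 18
f[9] = 3·max(6,9) = 3·9 = 27
f[10] = 2·max(8,18) = 2·18 = 36
f[11] = 2·max(9,27) = 2·27 = 54
f[12] = 3·max(9,27) = 3·27 = 81
f[13] = 2·max(11,54) = 2·54 = 108
One optimal split: 3 + 3 + 3 + 2 + 2; product 3·3·3·2·2 = 108.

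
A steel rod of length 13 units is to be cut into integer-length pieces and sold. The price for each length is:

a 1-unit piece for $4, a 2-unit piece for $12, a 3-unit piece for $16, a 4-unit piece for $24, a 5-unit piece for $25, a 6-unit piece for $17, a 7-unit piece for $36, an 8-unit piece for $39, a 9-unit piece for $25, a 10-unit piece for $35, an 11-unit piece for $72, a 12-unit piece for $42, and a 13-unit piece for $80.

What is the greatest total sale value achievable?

84

Consider every possible first cut. v[k] is the best of p[i]+v[k−i] over all sellable i≤k.
v[1] = 4
v[2] = max(4+4, 12+0) = 12
v[3] = max(4+12, 12+4, 16+0) = 16
v[4] = max(4+16, 12+12, 16+4, 24+0) = 24
v[5] = max(4+24, 12+16, 16+12, 24+4, 25+0) = 28
v[6] = max(4+28, 12+24, 16+16, 24+12, 25+4, 17+0) = 36
v[7] = max(4+36, 12+28, 16+24, …, 17+4, 36+0) = 40
v[8] = max(4+40, 12+36, 16+28, …, 36+4, 39+0) = 48
v[9] = max(4+48, 12+40, 16+36, …, 39+4, 25+0) = 52
v[10] = max(4+52, 12+48, 16+40, …, 25+4, 35+0) = 60
v[11] = max(4+60, 12+52, 16+48, …, 35+4, 72+0) = 72
v[12] = max(4+72, 12+60, 16+52, …, 72+4, 42+0) = 76
v[13] = max(4+76, 12+72, 16+60, …, 42+4, 80+0) = 84
One optimal cutting: 11 + 2 → $72 + $12 = $84.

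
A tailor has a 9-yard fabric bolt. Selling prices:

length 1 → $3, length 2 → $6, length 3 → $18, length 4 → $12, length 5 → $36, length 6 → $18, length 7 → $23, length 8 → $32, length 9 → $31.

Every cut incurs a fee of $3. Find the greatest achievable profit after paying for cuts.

Consider every possible first cut. net[k] is the best of p[i]+net[k−i] over all sellable i≤k, charging 3 whenever i<k.
net[1] = 3
net[2] = 6
net[3] = 18
net[4] = 18  (first piece 1, then net[3]=18)
net[5] = 36
net[6] = 36  (first piece 1, then net[5]=36)
net[7] = 39  (first piece 2, then net[5]=36)
net[8] = 51  (first piece 3, then net[5]=36)
net[9] = 51  (first piece 1, then net[8]=51)
One optimal plan: pieces 5 + 3 + 1 (2 cuts) → $57 − $6 = $51.

51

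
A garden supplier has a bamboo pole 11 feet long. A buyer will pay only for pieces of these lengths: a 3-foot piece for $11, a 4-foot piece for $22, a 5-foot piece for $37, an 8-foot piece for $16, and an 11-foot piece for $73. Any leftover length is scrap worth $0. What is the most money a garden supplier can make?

Consider every possible first cut. f[k] is the best of p[i]+f[k−i] over all sellable i≤k.
f[1] = 0
f[2] = 0
f[3] = 11
f[4] = 22
f[5] = 37
f[6] = 37
f[7] = 37
f[8] = 48  (first piece 3, then f[5]=37)
f[9] = 59  (first piece 4, then f[5]=37)
f[10] = 74  (first piece 5, then f[5]=37)
f[11] = 74
One optimal cutting: pieces 5 + 5 with 1 foot of scrap → $74.

74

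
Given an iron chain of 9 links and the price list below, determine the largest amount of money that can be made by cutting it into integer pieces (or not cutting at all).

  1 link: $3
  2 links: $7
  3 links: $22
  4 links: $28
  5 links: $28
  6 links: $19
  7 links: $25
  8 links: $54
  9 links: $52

Let R[k] be the best obtainable value from length k. For each k, try every first piece i and keep the best of price[i] + R[k−i].
R[1] = 3
R[2] = max(3+3, 7+0) = 7
R[3] = max(3+7, 7+3, 22+0) = 22
R[4] = max(3+22, 7+7, 22+3, 28+0) = 28
R[5] = max(3+28, 7+22, 22+7, 28+3, 28+0) = 31
R[6] = max(3+31, 7+28, 22+22, 28+7, 28+3, 19+0) = 44
R[7] = max(3+44, 7+31, 22+28, …, 19+3, 25+0) = 50
R[8] = max(3+50, 7+44, 22+31, …, 25+3, 54+0) = 56
R[9] = max(3+56, 7+50, 22+44, …, 54+3, 52+0) = 66
One optimal cutting: 3 + 3 + 3 → $22 + $22 + $22 = $66.

66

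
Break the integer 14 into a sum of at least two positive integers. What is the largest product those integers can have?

Define f[k] = max over 1≤i<k of i · max(k−i, f[k−i]); the inner max lets the remainder stay uncut if that's better.
f[2] = 1*max(1,0) = 1*1 = 1
f[3] = 1*max(2,1) = 1*2 = 2
f[4] = 2*max(2,1) = 2*2 = 4
f[5] = 2*max(3,2) = 2*3 = 6
f[6] = 3*max(3,2) = 3*3 = 9
f[7] = 2*max(5,6) = 2*6 = 12
f[8] = 2*max(6,9) = 2*9 = 18
f[9] = 3*max(6,9) = 3*9 = 27
f[10] = 2*max(8,18) = 2*18 = 36
f[11] = 2*max(9,27) = 2*27 = 54
f[12] = 3*max(9,27) = 3*27 = 81
f[13] = 2*max(11,54) = 2*54 = 108
f[14] = 2*max(12,81) = 2*81 = 162
One optimal split: 3 + 3 + 3 + 3 + 2; product 3*3*3*3*2 = 162.

162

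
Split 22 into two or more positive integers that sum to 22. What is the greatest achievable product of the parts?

2916

Let f[k] be the best product for length k (with at least one cut). For each first piece i, the rest contributes max(k−i, f[k−i]).
f[2] = 1*max(1,0) = 1*1 = 1
f[3] = 1*max(2,1) = 1*2 = 2
f[4] = 2*max(2,1) = 2*2 = 4
f[5] = 2*max(3,2) = 2*3 = 6
f[6] = 3*max(3,2) = 3*3 = 9
f[7] = 2*max(5,6) = 2*6 = 12
f[8] = 2*max(6,9) = 2*9 = 18
f[9] = 3*max(6,9) = 3*9 = 27
f[10] = 2*max(8,18) = 2*18 = 36
f[11] = 2*max(9,27) = 2*27 = 54
f[12] = 3*max(9,27) = 3*27 = 81
f[13] = 2*max(11,54) = 2*54 = 108
f[14] = 2*max(12,81) = 2*81 = 162
f[15] = 3*max(12,81) = 3*81 = 243
f[16] = 2*max(14,162) = 2*162 = 324
f[17] = 2*max(15,243) = 2*243 = 486
f[18] = 3*max(15,243) = 3*243 = 729
f[19] = 2*max(17,486) = 2*486 = 972
f[20] = 2*max(18,729) = 2*729 = 1458
f[21] = 3*max(18,729) = 3*729 = 2187
f[22] = 2*max(20,1458) = 2*1458 = 2916
One optimal split: 3 + 3 + 3 + 3 + 3 + 3 + 2 + 2; product 3*3*3*3*3*3*2*2 = 2916.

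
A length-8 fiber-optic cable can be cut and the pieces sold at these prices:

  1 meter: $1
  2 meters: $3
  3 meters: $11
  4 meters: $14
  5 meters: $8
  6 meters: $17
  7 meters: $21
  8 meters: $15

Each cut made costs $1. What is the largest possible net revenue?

Let r[k] be the best obtainable value from length k. For each k, try every first piece i and keep the best of price[i] + r[k−i] minus the 1 cut fee when i<k.
r[1] = 1
r[2] = 3
r[3] = 11
r[4] = 14
r[5] = 14  (first piece 1, then r[4]=14)
r[6] = 21  (first piece 3, then r[3]=11)
r[7] = 24  (first piece 3, then r[4]=14)
r[8] = 27  (first piece 4, then r[4]=14)
One optimal plan: pieces 4 + 4 (1 cut) → $28 − $1 = $27.

27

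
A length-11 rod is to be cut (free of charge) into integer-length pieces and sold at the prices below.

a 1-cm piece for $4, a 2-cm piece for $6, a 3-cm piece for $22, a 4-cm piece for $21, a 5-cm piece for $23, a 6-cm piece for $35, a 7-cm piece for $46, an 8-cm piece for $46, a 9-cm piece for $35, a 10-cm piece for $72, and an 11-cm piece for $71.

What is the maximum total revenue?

Build best[k] bottom-up: best[k] = max over allowed piece i of (p[i] + best[k−i]).
best[1] = 4
best[2] = max(4+4, 6+0) = 8
best[3] = max(4+8, 6+4, 22+0) = 22
best[4] = max(4+22, 6+8, 22+4, 21+0) = 26
best[5] = max(4+26, 6+22, 22+8, 21+4, 23+0) = 30
best[6] = max(4+30, 6+26, 22+22, 21+8, 23+4, 35+0) = 44
best[7] = max(4+44, 6+30, 22+26, …, 35+4, 46+0) = 48
best[8] = max(4+48, 6+44, 22+30, …, 46+4, 46+0) = 52
best[9] = max(4+52, 6+48, 22+44, …, 46+4, 35+0) = 66
best[10] = max(4+66, 6+52, 22+48, …, 35+4, 72+0) = 72
best[11] = max(4+72, 6+66, 22+52, …, 72+4, 71+0) = 76
One optimal cutting: 10 + 1 → $72 + $4 = $76.

76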